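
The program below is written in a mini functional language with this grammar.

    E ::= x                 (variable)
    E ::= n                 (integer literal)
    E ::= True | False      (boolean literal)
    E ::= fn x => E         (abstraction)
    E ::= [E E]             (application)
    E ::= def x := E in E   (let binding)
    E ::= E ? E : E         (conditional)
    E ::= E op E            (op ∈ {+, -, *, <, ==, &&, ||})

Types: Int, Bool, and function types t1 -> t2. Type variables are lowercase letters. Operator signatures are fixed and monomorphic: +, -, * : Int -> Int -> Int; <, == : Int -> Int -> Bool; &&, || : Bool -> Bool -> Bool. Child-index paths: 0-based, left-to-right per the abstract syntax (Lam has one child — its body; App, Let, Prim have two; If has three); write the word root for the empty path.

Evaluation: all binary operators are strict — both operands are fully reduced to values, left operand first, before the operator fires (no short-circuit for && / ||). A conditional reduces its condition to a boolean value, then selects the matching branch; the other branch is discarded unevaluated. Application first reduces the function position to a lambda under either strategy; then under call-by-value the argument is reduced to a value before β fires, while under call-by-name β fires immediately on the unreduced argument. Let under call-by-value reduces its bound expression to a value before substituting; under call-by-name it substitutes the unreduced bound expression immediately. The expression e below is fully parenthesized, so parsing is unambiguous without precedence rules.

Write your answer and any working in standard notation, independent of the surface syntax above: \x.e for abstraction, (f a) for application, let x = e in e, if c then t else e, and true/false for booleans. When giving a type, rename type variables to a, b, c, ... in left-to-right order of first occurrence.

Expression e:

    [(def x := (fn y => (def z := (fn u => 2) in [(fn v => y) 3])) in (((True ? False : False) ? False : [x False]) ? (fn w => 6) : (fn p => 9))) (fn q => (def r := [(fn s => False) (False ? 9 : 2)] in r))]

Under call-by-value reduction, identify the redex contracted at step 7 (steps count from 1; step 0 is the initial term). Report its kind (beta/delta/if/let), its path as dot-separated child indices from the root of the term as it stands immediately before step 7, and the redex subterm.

Working:
step 0: ((let x = (\y.(let z = (\u.2) in ((\v.y) 3))) in (if (if (if true then false else false) then false else (x false)) then (\w.6) else (\p.9))) (\q.(let r = ((\s.false) (if false then 9 else 2)) in r)))
step 1: [let@0] ((if (if (if true then false else false) then false else ((\y.(let z = (\u.2) in ((\v.y) 3))) false)) then (\w.6) else (\p.9)) (\q.(let r = ((\s.false) (if false then 9 else 2)) in r)))
step 2: [if@0.0.0] ((if (if false then false else ((\y.(let z = (\u.2) in ((\v.y) 3))) false)) then (\w.6) else (\p.9)) (\q.(let r = ((\s.false) (if false then 9 else 2)) in r)))
step 3: [if@0.0] ((if ((\y.(let z = (\u.2) in ((\v.y) 3))) false) then (\w.6) else (\p.9)) (\q.(let r = ((\s.false) (if false then 9 else 2)) in r)))
step 4: [beta@0.0] ((if (let z = (\u.2) in ((\v.false) 3)) then (\w.6) else (\p.9)) (\q.(let r = ((\s.false) (if false then 9 else 2)) in r)))
step 5: [let@0.0] ((if ((\v.false) 3) then (\w.6) else (\p.9)) (\q.(let r = ((\s.false) (if false then 9 else 2)) in r)))
step 6: [beta@0.0] ((if false then (\w.6) else (\p.9)) (\q.(let r = ((\s.false) (if false then 9 else 2)) in r)))
step 7: [if@0] ((\p.9) (\q.(let r = ((\s.false) (if false then 9 else 2)) in r)))

Answer: if at 0 : (if false then (\w.6) else (\p.9))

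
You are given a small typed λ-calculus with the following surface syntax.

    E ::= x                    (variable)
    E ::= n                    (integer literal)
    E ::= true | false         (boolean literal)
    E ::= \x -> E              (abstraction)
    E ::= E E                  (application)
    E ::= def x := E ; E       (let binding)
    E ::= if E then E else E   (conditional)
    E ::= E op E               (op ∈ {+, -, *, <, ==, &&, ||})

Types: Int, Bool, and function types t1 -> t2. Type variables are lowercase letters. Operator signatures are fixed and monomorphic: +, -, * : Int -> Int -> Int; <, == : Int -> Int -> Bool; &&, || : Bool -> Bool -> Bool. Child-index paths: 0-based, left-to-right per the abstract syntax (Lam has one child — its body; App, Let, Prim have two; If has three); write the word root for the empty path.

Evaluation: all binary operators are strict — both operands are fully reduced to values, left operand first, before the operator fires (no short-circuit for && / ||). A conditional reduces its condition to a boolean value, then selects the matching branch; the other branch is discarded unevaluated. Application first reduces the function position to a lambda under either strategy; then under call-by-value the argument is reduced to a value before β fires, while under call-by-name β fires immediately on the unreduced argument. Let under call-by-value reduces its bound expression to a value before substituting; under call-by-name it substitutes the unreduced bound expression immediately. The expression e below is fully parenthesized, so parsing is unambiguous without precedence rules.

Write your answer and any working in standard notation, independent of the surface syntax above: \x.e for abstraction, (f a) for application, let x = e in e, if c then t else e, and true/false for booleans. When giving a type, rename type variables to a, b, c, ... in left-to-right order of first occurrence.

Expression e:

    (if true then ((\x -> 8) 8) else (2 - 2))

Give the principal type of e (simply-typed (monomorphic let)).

Answer: Int

Working:
  unify Bool ~ Bool
\x._ : a -> Int
  unify a -> Int ~ Int -> b
  unify a ~ Int
  unify Int ~ b
_ _ : Int
  unify Int ~ Int
  unify Int ~ Int
  unify Int ~ Int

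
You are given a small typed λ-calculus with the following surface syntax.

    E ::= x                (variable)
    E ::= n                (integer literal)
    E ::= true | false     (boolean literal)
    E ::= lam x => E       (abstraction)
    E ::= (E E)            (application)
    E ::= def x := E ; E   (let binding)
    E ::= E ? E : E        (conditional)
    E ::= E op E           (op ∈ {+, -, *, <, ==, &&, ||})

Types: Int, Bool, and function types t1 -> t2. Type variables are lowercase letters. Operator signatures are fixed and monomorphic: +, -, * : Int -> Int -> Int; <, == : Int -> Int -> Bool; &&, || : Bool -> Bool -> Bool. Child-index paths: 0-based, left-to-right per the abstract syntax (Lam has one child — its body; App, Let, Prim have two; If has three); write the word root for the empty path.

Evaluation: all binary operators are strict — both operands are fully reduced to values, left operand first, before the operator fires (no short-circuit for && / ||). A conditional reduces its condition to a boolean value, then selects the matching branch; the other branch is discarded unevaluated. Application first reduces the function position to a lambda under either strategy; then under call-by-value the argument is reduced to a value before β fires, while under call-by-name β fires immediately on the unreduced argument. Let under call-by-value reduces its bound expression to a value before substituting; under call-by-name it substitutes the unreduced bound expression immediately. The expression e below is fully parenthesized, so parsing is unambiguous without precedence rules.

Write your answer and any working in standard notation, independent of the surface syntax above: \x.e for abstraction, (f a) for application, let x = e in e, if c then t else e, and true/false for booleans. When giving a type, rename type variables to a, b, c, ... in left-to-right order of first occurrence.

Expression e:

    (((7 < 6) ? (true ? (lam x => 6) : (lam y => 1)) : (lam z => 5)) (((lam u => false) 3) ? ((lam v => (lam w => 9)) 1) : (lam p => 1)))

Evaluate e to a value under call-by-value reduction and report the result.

Answer: 5

Trace:
step 0: ((if (7 < 6) then (if true then (\x.6) else (\y.1)) else (\z.5)) (if ((\u.false) 3) then ((\v.(\w.9)) 1) else (\p.1)))
step 1: [delta@0.0] ((if false then (if true then (\x.6) else (\y.1)) else (\z.5)) (if ((\u.false) 3) then ((\v.(\w.9)) 1) else (\p.1)))
step 2: [if@0] ((\z.5) (if ((\u.false) 3) then ((\v.(\w.9)) 1) else (\p.1)))
step 3: [beta@1.0] ((\z.5) (if false then ((\v.(\w.9)) 1) else (\p.1)))
step 4: [if@1] ((\z.5) (\p.1))
step 5: [beta@root] 5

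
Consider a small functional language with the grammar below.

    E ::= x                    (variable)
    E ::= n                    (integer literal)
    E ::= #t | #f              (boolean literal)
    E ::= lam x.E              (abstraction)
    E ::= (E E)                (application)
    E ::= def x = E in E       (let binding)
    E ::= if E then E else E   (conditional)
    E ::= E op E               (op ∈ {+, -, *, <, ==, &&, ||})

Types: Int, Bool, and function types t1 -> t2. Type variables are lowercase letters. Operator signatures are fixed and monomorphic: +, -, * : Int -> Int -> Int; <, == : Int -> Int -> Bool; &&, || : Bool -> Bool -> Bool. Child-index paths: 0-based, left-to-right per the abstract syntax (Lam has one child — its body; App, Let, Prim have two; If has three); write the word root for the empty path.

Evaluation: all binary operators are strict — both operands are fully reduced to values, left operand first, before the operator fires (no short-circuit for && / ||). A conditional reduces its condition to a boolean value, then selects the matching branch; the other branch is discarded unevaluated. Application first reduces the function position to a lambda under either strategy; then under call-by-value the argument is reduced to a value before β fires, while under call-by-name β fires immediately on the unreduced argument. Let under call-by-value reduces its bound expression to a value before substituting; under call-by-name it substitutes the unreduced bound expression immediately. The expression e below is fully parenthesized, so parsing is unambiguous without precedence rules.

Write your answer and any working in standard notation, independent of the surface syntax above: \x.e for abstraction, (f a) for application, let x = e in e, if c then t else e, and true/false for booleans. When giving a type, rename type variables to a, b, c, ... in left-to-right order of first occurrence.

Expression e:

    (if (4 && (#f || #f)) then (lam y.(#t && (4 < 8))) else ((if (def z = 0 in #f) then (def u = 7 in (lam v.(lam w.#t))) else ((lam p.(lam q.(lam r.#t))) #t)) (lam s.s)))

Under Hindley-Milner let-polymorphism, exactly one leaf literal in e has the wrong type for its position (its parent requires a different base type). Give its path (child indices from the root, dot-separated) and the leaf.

Trace:
  unify Int ~ Bool
  FAIL: mismatch Int ~ Bool

Answer: 0.0 : 4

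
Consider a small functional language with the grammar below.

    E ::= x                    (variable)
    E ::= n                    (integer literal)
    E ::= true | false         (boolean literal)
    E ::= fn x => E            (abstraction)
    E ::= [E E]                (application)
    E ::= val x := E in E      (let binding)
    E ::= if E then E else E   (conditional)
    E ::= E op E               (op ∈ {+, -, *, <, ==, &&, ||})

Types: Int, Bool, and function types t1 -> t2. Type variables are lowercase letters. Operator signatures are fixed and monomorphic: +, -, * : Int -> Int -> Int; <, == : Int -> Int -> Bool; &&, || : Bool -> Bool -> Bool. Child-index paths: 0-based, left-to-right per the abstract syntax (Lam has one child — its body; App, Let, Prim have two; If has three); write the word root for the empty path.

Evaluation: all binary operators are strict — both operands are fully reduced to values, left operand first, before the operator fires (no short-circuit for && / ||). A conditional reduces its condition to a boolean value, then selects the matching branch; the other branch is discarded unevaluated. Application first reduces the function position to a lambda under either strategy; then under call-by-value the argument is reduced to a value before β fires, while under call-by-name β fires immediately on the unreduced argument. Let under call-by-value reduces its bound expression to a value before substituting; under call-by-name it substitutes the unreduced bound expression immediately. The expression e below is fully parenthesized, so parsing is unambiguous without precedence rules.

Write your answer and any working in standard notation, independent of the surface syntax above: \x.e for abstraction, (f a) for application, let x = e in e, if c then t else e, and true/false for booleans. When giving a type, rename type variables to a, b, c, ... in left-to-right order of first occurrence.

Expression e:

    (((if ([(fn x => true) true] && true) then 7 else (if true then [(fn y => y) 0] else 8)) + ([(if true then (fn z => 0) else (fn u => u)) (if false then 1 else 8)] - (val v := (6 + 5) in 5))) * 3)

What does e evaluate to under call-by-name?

Answer: 6

Derivation:
step 0: (((if (((\x.true) true) && true) then 7 else (if true then ((\y.y) 0) else 8)) + (((if true then (\z.0) else (\u.u)) (if false then 1 else 8)) - (let v = (6 + 5) in 5))) * 3)
step 1: [beta@0.0.0.0] (((if (true && true) then 7 else (if true then ((\y.y) 0) else 8)) + (((if true then (\z.0) else (\u.u)) (if false then 1 else 8)) - (let v = (6 + 5) in 5))) * 3)
step 2: [delta@0.0.0] (((if true then 7 else (if true then ((\y.y) 0) else 8)) + (((if true then (\z.0) else (\u.u)) (if false then 1 else 8)) - (let v = (6 + 5) in 5))) * 3)
step 3: [if@0.0] ((7 + (((if true then (\z.0) else (\u.u)) (if false then 1 else 8)) - (let v = (6 + 5) in 5))) * 3)
step 4: [if@0.1.0.0] ((7 + (((\z.0) (if false then 1 else 8)) - (let v = (6 + 5) in 5))) * 3)
step 5: [beta@0.1.0] ((7 + (0 - (let v = (6 + 5) in 5))) * 3)
step 6: [let@0.1.1] ((7 + (0 - 5)) * 3)
step 7: [delta@0.1] ((7 + -5) * 3)
step 8: [delta@0] (2 * 3)
step 9: [delta@root] 6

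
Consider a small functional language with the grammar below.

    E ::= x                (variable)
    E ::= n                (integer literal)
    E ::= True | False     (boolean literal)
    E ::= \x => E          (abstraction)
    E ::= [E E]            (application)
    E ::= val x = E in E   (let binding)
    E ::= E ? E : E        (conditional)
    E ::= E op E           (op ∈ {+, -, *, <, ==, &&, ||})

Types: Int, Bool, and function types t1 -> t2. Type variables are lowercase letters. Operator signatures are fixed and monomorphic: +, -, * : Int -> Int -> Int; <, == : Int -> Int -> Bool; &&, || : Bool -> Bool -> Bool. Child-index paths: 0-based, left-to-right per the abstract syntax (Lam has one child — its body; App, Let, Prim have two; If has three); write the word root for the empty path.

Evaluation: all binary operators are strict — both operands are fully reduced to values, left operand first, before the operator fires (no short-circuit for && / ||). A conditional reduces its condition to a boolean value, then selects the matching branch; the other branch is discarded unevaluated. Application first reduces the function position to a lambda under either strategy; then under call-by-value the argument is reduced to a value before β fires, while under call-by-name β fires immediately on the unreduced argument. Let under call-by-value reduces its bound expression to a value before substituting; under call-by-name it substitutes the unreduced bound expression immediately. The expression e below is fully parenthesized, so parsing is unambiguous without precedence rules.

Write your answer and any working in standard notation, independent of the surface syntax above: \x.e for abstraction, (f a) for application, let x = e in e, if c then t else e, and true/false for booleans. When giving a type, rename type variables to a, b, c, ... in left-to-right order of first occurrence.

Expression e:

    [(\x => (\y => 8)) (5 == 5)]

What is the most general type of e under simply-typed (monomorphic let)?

Working:
\y._ : b -> Int
\x._ : a -> b -> Int
  unify Int ~ Int
  unify Int ~ Int
  unify a -> b -> Int ~ Bool -> c
  unify a ~ Bool
  unify b -> Int ~ c
_ _ : b -> Int

Answer: a -> Int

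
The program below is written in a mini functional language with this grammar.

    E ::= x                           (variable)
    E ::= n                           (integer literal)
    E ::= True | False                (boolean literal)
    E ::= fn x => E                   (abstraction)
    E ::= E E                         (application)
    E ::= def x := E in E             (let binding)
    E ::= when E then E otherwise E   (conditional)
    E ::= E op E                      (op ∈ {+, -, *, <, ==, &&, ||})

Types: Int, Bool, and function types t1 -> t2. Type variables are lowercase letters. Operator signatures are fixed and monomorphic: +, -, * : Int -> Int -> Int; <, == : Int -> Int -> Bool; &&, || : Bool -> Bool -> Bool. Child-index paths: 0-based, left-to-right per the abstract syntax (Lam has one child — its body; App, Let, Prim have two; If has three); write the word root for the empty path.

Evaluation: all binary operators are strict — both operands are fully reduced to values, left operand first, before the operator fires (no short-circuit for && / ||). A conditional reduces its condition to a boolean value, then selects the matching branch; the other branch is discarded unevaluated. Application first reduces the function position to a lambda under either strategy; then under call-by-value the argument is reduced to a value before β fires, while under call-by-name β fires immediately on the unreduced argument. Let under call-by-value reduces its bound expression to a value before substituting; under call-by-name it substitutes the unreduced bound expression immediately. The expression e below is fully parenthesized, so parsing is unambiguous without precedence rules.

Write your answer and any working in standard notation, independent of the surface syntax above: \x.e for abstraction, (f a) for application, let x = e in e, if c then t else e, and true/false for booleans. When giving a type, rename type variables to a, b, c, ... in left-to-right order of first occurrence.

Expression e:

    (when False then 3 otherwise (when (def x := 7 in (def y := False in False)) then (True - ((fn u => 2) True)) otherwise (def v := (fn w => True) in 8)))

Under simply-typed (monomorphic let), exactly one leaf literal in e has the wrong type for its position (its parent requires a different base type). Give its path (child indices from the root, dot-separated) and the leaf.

Trace:
  unify Bool ~ Bool
let x : Int
let y : Bool
  unify Bool ~ Bool
  unify Bool ~ Int
  FAIL: mismatch Bool ~ Int

Answer: 2.1.0 : true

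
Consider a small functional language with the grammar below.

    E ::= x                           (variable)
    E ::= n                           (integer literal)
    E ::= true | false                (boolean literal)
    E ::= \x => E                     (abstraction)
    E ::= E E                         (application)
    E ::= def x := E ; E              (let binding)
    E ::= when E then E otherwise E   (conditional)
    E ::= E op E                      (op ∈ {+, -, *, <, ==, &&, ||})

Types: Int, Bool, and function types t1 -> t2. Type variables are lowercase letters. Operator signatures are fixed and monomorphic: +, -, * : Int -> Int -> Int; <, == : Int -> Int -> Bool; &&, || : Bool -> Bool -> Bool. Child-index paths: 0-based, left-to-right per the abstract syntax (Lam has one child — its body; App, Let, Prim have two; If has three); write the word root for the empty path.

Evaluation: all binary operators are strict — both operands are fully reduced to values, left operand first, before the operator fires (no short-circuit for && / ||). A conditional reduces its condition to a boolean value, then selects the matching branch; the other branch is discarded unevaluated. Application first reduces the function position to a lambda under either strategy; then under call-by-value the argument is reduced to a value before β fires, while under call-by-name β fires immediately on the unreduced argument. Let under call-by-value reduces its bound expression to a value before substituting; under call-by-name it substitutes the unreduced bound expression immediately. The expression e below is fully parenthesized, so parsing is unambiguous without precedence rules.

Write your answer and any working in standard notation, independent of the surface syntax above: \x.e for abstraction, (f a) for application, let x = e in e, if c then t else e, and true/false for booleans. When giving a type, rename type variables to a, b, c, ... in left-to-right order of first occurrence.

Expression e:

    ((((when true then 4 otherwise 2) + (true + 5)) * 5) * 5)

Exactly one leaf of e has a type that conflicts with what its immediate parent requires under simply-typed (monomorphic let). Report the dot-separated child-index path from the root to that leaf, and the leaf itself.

Derivation:
  unify Bool ~ Bool
  unify Int ~ Int
  unify Int ~ Int
  unify Bool ~ Int
  FAIL: mismatch Bool ~ Int

Answer: 0.0.1.0 : true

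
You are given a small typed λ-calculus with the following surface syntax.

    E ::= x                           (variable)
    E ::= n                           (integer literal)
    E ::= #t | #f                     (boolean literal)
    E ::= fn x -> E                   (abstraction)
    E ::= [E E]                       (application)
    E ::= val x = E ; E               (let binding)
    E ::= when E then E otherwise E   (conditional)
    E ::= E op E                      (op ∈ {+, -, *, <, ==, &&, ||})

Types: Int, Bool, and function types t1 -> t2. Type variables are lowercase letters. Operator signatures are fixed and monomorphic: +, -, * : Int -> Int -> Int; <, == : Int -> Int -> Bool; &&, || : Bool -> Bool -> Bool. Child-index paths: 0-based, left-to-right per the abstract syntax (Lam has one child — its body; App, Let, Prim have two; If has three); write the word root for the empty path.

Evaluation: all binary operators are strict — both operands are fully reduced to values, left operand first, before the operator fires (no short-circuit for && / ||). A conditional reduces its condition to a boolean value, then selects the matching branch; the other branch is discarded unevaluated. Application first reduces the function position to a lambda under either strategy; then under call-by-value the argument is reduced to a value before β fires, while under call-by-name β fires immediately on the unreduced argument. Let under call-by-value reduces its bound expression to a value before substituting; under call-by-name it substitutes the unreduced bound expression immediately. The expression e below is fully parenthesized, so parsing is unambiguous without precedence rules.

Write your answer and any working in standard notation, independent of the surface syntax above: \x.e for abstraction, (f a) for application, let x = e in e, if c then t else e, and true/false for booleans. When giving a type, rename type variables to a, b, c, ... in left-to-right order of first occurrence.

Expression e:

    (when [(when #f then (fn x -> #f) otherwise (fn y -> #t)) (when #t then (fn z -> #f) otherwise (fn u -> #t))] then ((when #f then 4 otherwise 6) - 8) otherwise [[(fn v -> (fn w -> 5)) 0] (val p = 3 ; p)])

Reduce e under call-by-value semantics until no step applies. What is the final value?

Derivation:
step 0: (if ((if false then (\x.false) else (\y.true)) (if true then (\z.false) else (\u.true))) then ((if false then 4 else 6) - 8) else (((\v.(\w.5)) 0) (let p = 3 in p)))
step 1: [if@0.0] (if ((\y.true) (if true then (\z.false) else (\u.true))) then ((if false then 4 else 6) - 8) else (((\v.(\w.5)) 0) (let p = 3 in p)))
step 2: [if@0.1] (if ((\y.true) (\z.false)) then ((if false then 4 else 6) - 8) else (((\v.(\w.5)) 0) (let p = 3 in p)))
step 3: [beta@0] (if true then ((if false then 4 else 6) - 8) else (((\v.(\w.5)) 0) (let p = 3 in p)))
step 4: [if@root] ((if false then 4 else 6) - 8)
step 5: [if@0] (6 - 8)
step 6: [delta@root] -2

Answer: -2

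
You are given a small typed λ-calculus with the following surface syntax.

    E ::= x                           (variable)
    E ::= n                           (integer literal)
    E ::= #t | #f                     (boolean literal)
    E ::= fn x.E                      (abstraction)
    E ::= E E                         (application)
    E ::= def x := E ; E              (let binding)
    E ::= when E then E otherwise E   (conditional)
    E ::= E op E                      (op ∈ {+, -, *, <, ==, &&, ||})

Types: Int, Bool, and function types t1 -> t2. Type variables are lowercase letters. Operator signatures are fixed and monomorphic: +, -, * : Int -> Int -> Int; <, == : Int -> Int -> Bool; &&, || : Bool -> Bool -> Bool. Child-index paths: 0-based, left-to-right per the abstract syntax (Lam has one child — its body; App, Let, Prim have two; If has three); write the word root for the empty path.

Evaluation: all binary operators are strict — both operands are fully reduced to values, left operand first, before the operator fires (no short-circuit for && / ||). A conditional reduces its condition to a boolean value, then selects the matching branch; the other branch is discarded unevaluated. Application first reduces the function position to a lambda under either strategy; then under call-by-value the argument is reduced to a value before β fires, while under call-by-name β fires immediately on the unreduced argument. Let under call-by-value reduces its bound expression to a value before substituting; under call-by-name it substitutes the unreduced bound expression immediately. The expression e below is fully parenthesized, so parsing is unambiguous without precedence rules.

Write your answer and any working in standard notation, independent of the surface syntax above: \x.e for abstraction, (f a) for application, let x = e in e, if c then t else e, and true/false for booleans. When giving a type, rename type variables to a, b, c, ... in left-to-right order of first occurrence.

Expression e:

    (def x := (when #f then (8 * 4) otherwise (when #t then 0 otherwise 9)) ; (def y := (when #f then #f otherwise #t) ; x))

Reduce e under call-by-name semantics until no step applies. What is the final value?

Derivation:
step 0: (let x = (if false then (8 * 4) else (if true then 0 else 9)) in (let y = (if false then false else true) in x))
step 1: [let@root] (let y = (if false then false else true) in (if false then (8 * 4) else (if true then 0 else 9)))
step 2: [let@root] (if false then (8 * 4) else (if true then 0 else 9))
step 3: [if@root] (if true then 0 else 9)
step 4: [if@root] 0

Answer: 0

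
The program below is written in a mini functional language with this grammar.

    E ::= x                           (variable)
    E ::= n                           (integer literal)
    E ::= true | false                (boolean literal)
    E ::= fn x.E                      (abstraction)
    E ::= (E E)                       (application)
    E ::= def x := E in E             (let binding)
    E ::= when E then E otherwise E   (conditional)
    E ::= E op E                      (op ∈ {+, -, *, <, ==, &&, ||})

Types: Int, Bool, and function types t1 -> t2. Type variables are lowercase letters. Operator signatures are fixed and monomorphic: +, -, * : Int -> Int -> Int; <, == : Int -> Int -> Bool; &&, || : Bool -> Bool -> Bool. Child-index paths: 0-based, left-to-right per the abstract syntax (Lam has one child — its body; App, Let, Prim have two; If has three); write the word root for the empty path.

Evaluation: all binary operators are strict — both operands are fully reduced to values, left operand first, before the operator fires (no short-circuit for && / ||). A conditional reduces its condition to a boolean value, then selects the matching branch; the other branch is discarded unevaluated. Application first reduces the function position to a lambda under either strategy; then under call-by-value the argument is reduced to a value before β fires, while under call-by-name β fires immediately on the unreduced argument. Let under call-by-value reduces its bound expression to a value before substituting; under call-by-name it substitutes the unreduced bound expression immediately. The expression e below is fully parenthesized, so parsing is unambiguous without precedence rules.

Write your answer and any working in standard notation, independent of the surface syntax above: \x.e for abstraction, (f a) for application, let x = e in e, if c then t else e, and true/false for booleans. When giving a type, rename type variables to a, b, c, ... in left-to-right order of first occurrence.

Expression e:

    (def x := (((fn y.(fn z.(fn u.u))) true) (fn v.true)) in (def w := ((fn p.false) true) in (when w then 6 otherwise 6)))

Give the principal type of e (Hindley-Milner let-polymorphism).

Working:
u : c
\u._ : c -> c
\z._ : b -> c -> c
\y._ : a -> b -> c -> c
  unify a -> b -> c -> c ~ Bool -> d
  unify a ~ Bool
  unify b -> c -> c ~ d
_ _ : b -> c -> c
\v._ : e -> Bool
  unify b -> c -> c ~ (e -> Bool) -> f
  unify b ~ e -> Bool
  unify c -> c ~ f
_ _ : c -> c
let x : forall. c -> c
\p._ : g -> Bool
  unify g -> Bool ~ Bool -> h
  unify g ~ Bool
  unify Bool ~ h
_ _ : Bool
let w : Bool
w : Bool
  unify Bool ~ Bool
  unify Int ~ Int

Answer: Int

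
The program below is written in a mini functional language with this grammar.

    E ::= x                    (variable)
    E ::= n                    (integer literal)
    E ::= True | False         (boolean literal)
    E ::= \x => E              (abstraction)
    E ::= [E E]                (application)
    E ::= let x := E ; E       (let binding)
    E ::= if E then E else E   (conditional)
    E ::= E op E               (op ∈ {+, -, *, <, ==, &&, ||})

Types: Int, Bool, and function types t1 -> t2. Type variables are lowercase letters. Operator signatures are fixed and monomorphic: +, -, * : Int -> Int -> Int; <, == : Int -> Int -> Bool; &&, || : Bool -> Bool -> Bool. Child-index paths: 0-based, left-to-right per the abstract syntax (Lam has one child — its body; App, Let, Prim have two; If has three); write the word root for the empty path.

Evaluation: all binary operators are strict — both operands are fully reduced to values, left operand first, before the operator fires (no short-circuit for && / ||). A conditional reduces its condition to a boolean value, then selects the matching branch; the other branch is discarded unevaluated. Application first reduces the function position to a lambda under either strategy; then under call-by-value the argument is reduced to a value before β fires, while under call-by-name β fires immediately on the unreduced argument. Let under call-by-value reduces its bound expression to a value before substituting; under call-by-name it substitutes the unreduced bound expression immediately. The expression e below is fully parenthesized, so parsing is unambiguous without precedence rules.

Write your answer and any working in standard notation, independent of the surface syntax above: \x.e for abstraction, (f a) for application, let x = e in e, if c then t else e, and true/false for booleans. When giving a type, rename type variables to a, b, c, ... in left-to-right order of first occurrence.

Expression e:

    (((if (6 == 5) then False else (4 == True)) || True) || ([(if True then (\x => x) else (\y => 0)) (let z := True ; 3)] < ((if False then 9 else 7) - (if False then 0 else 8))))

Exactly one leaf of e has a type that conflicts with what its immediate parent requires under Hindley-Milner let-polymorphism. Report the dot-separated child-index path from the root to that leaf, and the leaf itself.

Answer: 0.0.2.1 : true

Working:
  unify Int ~ Int
  unify Int ~ Int
  unify Bool ~ Bool
  unify Int ~ Int
  unify Bool ~ Int
  FAIL: mismatch Bool ~ Int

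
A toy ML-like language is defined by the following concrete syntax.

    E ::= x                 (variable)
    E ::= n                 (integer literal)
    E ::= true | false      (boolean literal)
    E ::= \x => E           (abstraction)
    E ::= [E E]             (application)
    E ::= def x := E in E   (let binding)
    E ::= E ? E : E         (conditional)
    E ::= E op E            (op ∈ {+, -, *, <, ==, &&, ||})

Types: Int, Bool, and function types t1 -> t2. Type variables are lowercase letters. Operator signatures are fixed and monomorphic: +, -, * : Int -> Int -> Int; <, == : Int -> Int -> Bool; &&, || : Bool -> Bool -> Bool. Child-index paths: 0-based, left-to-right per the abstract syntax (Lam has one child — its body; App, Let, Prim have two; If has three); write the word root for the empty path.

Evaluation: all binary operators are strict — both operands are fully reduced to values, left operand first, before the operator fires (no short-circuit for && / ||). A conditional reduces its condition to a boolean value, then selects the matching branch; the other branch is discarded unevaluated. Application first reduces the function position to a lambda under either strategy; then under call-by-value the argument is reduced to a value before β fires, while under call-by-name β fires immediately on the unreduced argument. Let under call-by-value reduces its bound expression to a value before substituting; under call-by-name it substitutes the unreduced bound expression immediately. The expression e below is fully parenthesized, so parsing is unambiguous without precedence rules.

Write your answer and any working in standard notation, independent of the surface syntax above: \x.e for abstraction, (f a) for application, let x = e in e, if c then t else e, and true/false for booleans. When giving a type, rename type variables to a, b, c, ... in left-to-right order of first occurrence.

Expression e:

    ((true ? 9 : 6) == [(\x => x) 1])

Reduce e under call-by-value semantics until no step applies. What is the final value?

Answer: false

Derivation:
step 0: ((if true then 9 else 6) == ((\x.x) 1))
step 1: [if@0] (9 == ((\x.x) 1))
step 2: [beta@1] (9 == 1)
step 3: [delta@root] false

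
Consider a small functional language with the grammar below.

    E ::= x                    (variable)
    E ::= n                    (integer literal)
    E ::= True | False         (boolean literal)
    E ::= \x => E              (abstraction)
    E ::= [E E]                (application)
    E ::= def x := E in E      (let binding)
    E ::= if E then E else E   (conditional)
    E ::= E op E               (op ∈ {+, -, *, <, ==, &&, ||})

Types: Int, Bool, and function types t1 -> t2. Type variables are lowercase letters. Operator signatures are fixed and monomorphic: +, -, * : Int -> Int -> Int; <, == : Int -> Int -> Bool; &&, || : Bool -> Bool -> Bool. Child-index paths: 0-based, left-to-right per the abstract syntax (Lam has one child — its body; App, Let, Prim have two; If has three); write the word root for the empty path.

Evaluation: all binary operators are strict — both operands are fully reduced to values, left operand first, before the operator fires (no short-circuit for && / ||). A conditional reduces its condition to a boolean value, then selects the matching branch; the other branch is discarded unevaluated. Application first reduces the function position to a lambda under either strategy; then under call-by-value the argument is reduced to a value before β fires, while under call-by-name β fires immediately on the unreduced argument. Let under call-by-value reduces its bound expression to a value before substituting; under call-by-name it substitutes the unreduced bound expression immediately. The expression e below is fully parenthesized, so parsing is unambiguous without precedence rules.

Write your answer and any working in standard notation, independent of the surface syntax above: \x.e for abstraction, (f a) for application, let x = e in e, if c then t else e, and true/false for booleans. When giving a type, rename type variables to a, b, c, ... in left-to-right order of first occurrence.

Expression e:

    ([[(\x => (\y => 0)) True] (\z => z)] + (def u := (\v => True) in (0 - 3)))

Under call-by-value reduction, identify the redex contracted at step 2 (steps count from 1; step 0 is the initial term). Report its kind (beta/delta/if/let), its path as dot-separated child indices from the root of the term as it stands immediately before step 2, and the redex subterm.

Working:
step 0: ((((\x.(\y.0)) true) (\z.z)) + (let u = (\v.true) in (0 - 3)))
step 1: [beta@0.0] (((\y.0) (\z.z)) + (let u = (\v.true) in (0 - 3)))
step 2: [beta@0] (0 + (let u = (\v.true) in (0 - 3)))

Answer: beta at 0 : ((\y.0) (\z.z))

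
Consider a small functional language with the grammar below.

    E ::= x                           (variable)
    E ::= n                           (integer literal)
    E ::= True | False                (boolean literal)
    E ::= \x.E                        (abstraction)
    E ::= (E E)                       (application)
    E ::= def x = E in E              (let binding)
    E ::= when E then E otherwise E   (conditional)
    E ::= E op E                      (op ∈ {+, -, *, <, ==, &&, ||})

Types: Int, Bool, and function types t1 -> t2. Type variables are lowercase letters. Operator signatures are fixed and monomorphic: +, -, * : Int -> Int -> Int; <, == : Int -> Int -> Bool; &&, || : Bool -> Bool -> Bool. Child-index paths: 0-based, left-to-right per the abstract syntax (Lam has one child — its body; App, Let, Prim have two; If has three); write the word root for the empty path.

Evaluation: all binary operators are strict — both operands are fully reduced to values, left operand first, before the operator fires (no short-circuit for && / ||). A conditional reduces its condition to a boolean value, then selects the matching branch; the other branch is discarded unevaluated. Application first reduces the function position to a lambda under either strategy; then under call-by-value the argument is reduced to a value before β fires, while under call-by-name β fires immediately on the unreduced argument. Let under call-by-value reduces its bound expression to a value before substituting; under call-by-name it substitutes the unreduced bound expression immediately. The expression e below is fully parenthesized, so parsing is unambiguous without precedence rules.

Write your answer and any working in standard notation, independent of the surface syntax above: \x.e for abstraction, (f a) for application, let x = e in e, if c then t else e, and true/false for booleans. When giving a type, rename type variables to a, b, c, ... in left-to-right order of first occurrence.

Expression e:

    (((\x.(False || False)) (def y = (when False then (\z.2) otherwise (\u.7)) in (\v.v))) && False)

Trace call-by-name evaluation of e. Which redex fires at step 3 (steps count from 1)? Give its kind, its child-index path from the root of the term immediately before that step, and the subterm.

Working:
step 0: (((\x.(false || false)) (let y = (if false then (\z.2) else (\u.7)) in (\v.v))) && false)
step 1: [beta@0] ((false || false) && false)
step 2: [delta@0] (false && false)
step 3: [delta@root] false

Answer: delta at root : (false && false)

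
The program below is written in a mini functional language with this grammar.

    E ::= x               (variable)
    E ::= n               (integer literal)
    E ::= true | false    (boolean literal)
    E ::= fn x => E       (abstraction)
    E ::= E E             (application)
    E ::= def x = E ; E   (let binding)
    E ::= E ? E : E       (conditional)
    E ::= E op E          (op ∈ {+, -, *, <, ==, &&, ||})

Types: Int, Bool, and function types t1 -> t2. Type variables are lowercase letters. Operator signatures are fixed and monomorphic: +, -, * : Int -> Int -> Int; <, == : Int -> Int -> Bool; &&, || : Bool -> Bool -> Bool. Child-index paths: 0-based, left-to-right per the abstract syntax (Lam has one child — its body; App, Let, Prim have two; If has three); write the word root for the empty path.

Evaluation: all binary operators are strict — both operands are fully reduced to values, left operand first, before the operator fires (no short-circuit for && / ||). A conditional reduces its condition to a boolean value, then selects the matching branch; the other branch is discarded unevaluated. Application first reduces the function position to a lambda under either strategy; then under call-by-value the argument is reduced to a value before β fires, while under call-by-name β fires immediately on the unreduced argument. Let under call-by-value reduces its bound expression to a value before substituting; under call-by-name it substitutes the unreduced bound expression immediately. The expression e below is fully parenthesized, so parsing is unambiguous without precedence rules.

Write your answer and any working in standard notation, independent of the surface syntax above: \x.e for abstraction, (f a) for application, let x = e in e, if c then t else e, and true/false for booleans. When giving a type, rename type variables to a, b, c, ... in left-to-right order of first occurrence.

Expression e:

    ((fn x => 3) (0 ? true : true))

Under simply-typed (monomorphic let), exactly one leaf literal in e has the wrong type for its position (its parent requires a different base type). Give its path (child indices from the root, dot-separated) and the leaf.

Working:
\x._ : a -> Int
  unify Int ~ Bool
  FAIL: mismatch Int ~ Bool

Answer: 1.0 : 0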